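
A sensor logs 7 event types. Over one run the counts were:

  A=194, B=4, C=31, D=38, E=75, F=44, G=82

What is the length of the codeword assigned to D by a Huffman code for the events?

Repeatedly merge the two smallest:
combine B(4), C(31) → 35
combine 35, D(38) → 73
combine F(44), 73 → 117
combine E(75), G(82) → 157
combine 117, 157 → 274
combine A(194), 274 → 468
The subtree containing D is merged 4 times, so code length = 4.

4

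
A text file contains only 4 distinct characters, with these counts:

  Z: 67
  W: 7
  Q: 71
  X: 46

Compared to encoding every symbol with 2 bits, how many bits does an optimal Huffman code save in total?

18

Fixed-length: 2 bits × 191 symbols = 382 bits.
Huffman merges:
combine W(7), X(46) → 53
combine 53, Z(67) → 120
combine Q(71), 120 → 191
Huffman total = 53 + 120 + 191 = 364 bits.
Saving = 382 − 364 = 18 bits.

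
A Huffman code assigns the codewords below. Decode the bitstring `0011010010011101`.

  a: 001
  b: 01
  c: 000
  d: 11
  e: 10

Read left to right; each codeword is recognised as soon as it completes (prefix code):
  001→a | 10→e | 10→e | 01→b | 001→a | 11→d | 01→b
Decoded message: aeebadb

aeebadb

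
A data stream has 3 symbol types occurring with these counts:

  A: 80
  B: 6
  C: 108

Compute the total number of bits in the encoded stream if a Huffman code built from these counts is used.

280

Greedily combine the two least-frequent nodes:
B(6) + A(80) → 86
86 + C(108) → 194
The encoded length is the sum of every internal node's weight: 86 + 194 = 280 bits.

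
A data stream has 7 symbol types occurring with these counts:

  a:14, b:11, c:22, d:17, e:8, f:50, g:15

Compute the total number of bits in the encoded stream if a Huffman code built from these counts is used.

358

Build the Huffman tree bottom-up:
e(8) + b(11) → 19
a(14) + g(15) → 29
d(17) + 19 → 36
c(22) + 29 → 51
36 + f(50) → 86
51 + 86 → 137
The encoded length is the sum of every internal node's weight: 19 + 29 + 36 + 51 + 86 + 137 = 358 bits.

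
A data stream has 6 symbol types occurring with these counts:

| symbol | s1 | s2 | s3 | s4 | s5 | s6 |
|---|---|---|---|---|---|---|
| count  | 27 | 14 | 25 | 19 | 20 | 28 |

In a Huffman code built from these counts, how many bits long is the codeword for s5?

Repeatedly merge the two smallest:
s2(14) + s4(19) → 33
s5(20) + s3(25) → 45
s1(27) + s6(28) → 55
33 + 45 → 78
55 + 78 → 133
The subtree containing s5 is merged 3 times, so code length = 3.

3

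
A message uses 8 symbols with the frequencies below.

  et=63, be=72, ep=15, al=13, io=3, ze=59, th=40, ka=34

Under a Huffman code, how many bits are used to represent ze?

Build the tree from the bottom:
merge io(3) and al(13): 16
merge ep(15) and 16: 31
merge 31 and ka(34): 65
merge th(40) and ze(59): 99
merge et(63) and 65: 128
merge be(72) and 99: 171
merge 128 and 171: 299
ze sits 3 levels below the root, so its codeword is 3 bits.

3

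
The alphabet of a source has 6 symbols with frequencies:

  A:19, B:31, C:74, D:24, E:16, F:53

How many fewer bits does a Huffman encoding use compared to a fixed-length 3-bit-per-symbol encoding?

127

Fixed-length: 3 bits × 217 symbols = 651 bits.
Huffman merges:
combine E(16), A(19) → 35
combine D(24), B(31) → 55
combine 35, F(53) → 88
combine 55, C(74) → 129
combine 88, 129 → 217
Huffman total = 35 + 55 + 88 + 129 + 217 = 524 bits.
Saving = 651 − 524 = 127 bits.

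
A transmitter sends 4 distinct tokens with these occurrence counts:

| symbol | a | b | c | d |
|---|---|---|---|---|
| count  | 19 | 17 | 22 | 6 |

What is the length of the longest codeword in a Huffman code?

Merge the two lowest-weight nodes at each step:
merge d(6) and b(17): 23
merge a(19) and c(22): 41
merge 23 and 41: 64
The first pair merged (d, b) ends up deepest, at depth 2.

2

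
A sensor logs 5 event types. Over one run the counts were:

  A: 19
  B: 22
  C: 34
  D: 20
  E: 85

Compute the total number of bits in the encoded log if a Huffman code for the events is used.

Merge the two smallest weights repeatedly:
merge A(19) and D(20): 39
merge B(22) and C(34): 56
merge 39 and 56: 95
merge E(85) and 95: 180
Each symbol's bit-cost is frequency × depth; summing gives 370 bits (equivalently 39 + 56 + 95 + 180).

370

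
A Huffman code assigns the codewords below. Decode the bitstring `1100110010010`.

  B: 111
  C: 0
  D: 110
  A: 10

DCDCACA

Read left to right; each codeword is recognised as soon as it completes (prefix code):
  110→D | 0→C | 110→D | 0→C | 10→A | 0→C | 10→A
Decoded message: DCDCACA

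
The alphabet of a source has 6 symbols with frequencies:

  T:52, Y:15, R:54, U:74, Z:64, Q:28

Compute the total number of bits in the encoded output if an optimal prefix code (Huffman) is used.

712

Build the Huffman tree bottom-up:
combine Y(15), Q(28) → 43
combine 43, T(52) → 95
combine R(54), Z(64) → 118
combine U(74), 95 → 169
combine 118, 169 → 287
The encoded length is the sum of every internal node's weight: 43 + 95 + 118 + 169 + 287 = 712 bits.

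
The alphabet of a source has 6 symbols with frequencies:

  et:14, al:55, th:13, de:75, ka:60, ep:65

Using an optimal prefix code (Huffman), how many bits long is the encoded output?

673

Merge the two smallest weights repeatedly:
merge th(13) and et(14): 27
merge 27 and al(55): 82
merge ka(60) and ep(65): 125
merge de(75) and 82: 157
merge 125 and 157: 282
The encoded length is the sum of every internal node's weight: 27 + 82 + 125 + 157 + 282 = 673 bits.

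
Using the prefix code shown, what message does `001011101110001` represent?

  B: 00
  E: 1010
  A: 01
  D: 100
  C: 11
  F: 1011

Read left to right; each codeword is recognised as soon as it completes (prefix code):
  00→B | 1011→F | 1011→F | 100→D | 01→A
Decoded message: BFFDA

BFFDA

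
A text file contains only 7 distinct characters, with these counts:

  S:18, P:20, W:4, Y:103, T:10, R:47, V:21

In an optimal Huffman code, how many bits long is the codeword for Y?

Huffman merges, smallest pair first:
combine W(4), T(10) → 14
combine 14, S(18) → 32
combine P(20), V(21) → 41
combine 32, 41 → 73
combine R(47), 73 → 120
combine Y(103), 120 → 223
Y is a child of the root — depth 1, so its codeword is a single bit.

1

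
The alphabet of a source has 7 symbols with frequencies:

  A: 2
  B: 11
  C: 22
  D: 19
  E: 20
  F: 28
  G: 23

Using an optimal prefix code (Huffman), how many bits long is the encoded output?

Build the Huffman tree bottom-up:
merge A(2) and B(11): 13
merge 13 and D(19): 32
merge E(20) and C(22): 42
merge G(23) and F(28): 51
merge 32 and 42: 74
merge 51 and 74: 125
The encoded length is the sum of every internal node's weight: 13 + 32 + 42 + 51 + 74 + 125 = 337 bits.

337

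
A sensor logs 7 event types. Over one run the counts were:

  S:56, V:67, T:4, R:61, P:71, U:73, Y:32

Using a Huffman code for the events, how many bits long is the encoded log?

984

Build the Huffman tree bottom-up:
T(4) + Y(32) → 36
36 + S(56) → 92
R(61) + V(67) → 128
P(71) + U(73) → 144
92 + 128 → 220
144 + 220 → 364
Total encoded bits = sum of merged weights = 36 + 92 + 128 + 144 + 220 + 364 = 984.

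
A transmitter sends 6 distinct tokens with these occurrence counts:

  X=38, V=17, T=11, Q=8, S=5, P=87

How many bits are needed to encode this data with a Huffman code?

323

Greedily combine the two least-frequent nodes:
combine S(5), Q(8) → 13
combine T(11), 13 → 24
combine V(17), 24 → 41
combine X(38), 41 → 79
combine 79, P(87) → 166
Each symbol's bit-cost is frequency × depth; summing gives 323 bits (equivalently 13 + 24 + 41 + 79 + 166).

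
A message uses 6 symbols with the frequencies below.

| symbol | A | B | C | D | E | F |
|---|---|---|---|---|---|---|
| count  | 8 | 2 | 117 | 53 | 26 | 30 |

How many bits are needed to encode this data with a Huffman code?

Merge the two smallest weights repeatedly:
combine B(2), A(8) → 10
combine 10, E(26) → 36
combine F(30), 36 → 66
combine D(53), 66 → 119
combine C(117), 119 → 236
The encoded length is the sum of every internal node's weight: 10 + 36 + 66 + 119 + 236 = 467 bits.

467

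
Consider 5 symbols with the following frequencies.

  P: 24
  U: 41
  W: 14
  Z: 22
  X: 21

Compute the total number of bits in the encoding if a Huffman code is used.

Merge the two smallest weights repeatedly:
combine W(14), X(21) → 35
combine Z(22), P(24) → 46
combine 35, U(41) → 76
combine 46, 76 → 122
The encoded length is the sum of every internal node's weight: 35 + 46 + 76 + 122 = 279 bits.

279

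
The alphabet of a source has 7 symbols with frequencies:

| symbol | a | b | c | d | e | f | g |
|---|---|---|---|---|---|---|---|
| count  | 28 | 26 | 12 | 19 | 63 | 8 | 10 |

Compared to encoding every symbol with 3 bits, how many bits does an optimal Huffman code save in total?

78

Fixed-length: 3 bits × 166 symbols = 498 bits.
Huffman merges:
f(8) + g(10) → 18
c(12) + 18 → 30
d(19) + b(26) → 45
a(28) + 30 → 58
45 + 58 → 103
e(63) + 103 → 166
Huffman total = 18 + 30 + 45 + 58 + 103 + 166 = 420 bits.
Saving = 498 − 420 = 78 bits.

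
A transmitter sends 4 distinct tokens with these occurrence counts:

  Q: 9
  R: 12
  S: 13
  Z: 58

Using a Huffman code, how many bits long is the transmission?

147

Greedily combine the two least-frequent nodes:
combine Q(9), R(12) → 21
combine S(13), 21 → 34
combine 34, Z(58) → 92
The encoded length is the sum of every internal node's weight: 21 + 34 + 92 = 147 bits.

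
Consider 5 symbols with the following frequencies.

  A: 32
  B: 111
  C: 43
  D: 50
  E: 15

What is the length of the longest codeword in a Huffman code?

Merge the two lowest-weight nodes at each step:
merge E(15) and A(32): 47
merge C(43) and 47: 90
merge D(50) and 90: 140
merge B(111) and 140: 251
The rarest symbols sit at the bottom; the longest codeword is 4 bits.

4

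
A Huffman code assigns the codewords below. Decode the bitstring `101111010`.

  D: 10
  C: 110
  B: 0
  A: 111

Read left to right; each codeword is recognised as soon as it completes (prefix code):
  10→D | 111→A | 10→D | 10→D
Decoded message: DADD

DADD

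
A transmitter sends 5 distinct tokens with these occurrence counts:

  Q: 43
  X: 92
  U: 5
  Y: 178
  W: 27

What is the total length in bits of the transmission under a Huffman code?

619

Build the Huffman tree bottom-up:
U(5) + W(27) → 32
32 + Q(43) → 75
75 + X(92) → 167
167 + Y(178) → 345
The encoded length is the sum of every internal node's weight: 32 + 75 + 167 + 345 = 619 bits.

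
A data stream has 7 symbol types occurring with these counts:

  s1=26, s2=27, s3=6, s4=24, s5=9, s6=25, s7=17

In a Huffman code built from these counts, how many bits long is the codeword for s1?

Build the tree from the bottom:
combine s3(6), s5(9) → 15
combine 15, s7(17) → 32
combine s4(24), s6(25) → 49
combine s1(26), s2(27) → 53
combine 32, 49 → 81
combine 53, 81 → 134
s1 sits 2 levels below the root, so its codeword is 2 bits.

2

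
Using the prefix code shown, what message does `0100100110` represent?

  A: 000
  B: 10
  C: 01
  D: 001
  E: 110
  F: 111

CDDB

Read left to right; each codeword is recognised as soon as it completes (prefix code):
  01→C | 001→D | 001→D | 10→B
Decoded message: CDDB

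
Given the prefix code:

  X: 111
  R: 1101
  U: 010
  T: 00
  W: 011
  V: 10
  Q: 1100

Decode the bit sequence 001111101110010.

TXRQV

Read left to right; each codeword is recognised as soon as it completes (prefix code):
  00→T | 111→X | 1101→R | 1100→Q | 10→V
Decoded message: TXRQV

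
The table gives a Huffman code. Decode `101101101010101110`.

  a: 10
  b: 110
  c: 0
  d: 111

Read left to right; each codeword is recognised as soon as it completes (prefix code):
  10→a | 110→b | 110→b | 10→a | 10→a | 10→a | 111→d | 0→c
Decoded message: abbaaadc

abbaaadc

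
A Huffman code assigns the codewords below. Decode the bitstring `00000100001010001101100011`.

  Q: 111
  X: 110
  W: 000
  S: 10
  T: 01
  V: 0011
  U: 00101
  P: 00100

Read left to right; each codeword is recognised as soon as it completes (prefix code):
  000→W | 00100→P | 00101→U | 000→W | 110→X | 110→X | 0011→V
Decoded message: WPUWXXV

WPUWXXV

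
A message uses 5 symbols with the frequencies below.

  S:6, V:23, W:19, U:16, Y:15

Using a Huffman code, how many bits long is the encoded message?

179

Build the Huffman tree bottom-up:
combine S(6), Y(15) → 21
combine U(16), W(19) → 35
combine 21, V(23) → 44
combine 35, 44 → 79
The encoded length is the sum of every internal node's weight: 21 + 35 + 44 + 79 = 179 bits.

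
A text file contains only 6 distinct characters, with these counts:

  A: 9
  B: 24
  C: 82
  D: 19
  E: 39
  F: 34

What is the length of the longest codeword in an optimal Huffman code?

4

Merge the two lowest-weight nodes at each step:
merge A(9) and D(19): 28
merge B(24) and 28: 52
merge F(34) and E(39): 73
merge 52 and 73: 125
merge C(82) and 125: 207
The first pair merged (A, D) ends up deepest, at depth 4.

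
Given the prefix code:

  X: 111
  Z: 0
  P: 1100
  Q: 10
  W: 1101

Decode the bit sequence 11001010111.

PQQX

Read left to right; each codeword is recognised as soon as it completes (prefix code):
  1100→P | 10→Q | 10→Q | 111→X
Decoded message: PQQX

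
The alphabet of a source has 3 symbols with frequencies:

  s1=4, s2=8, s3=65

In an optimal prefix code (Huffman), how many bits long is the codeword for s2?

Build the tree from the bottom:
merge s1(4) and s2(8): 12
merge 12 and s3(65): 77
s2 sits 2 levels below the root, so its codeword is 2 bits.

2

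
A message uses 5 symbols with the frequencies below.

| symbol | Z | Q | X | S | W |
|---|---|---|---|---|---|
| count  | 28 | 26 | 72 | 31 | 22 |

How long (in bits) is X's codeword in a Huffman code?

1

Build the tree from the bottom:
W(22) + Q(26) → 48
Z(28) + S(31) → 59
48 + 59 → 107
X(72) + 107 → 179
X is merged only at the final step, so code length = 1.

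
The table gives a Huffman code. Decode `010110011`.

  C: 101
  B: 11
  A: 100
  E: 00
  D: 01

Read left to right; each codeword is recognised as soon as it completes (prefix code):
  01→D | 01→D | 100→A | 11→B
Decoded message: DDAB

DDAB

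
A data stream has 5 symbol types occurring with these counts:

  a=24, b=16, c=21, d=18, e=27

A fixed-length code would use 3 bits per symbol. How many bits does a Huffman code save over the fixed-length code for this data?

72

Fixed-length: 3 bits × 106 symbols = 318 bits.
Huffman merges:
combine b(16), d(18) → 34
combine c(21), a(24) → 45
combine e(27), 34 → 61
combine 45, 61 → 106
Huffman total = 34 + 45 + 61 + 106 = 246 bits.
Saving = 318 − 246 = 72 bits.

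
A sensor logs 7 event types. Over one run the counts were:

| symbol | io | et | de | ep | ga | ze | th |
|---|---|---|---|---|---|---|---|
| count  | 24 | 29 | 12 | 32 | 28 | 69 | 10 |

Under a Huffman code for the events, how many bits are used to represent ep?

2

Repeatedly merge the two smallest:
combine th(10), de(12) → 22
combine 22, io(24) → 46
combine ga(28), et(29) → 57
combine ep(32), 46 → 78
combine 57, ze(69) → 126
combine 78, 126 → 204
The subtree containing ep is merged 2 times, so code length = 2.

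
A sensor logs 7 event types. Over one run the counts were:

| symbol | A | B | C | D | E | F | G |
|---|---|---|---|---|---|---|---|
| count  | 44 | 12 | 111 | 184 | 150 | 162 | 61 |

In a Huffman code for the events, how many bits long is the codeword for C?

3

Build the tree from the bottom:
combine B(12), A(44) → 56
combine 56, G(61) → 117
combine C(111), 117 → 228
combine E(150), F(162) → 312
combine D(184), 228 → 412
combine 312, 412 → 724
C sits 3 levels below the root, so its codeword is 3 bits.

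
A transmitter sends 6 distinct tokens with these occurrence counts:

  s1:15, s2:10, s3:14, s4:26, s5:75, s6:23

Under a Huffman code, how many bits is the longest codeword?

4

Merge the two lowest-weight nodes at each step:
combine s2(10), s3(14) → 24
combine s1(15), s6(23) → 38
combine 24, s4(26) → 50
combine 38, 50 → 88
combine s5(75), 88 → 163
The first pair merged (s2, s3) ends up deepest, at depth 4.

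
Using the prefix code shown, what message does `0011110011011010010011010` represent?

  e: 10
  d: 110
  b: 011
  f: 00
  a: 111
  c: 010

Read left to right; each codeword is recognised as soon as it completes (prefix code):
  00→f | 111→a | 10→e | 011→b | 011→b | 010→c | 010→c | 011→b | 010→c
Decoded message: faebbccbc

faebbccbc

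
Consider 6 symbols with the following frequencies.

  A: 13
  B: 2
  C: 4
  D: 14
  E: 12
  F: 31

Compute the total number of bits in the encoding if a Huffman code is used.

172

Greedily combine the two least-frequent nodes:
merge B(2) and C(4): 6
merge 6 and E(12): 18
merge A(13) and D(14): 27
merge 18 and 27: 45
merge F(31) and 45: 76
Total encoded bits = sum of merged weights = 6 + 18 + 27 + 45 + 76 = 172.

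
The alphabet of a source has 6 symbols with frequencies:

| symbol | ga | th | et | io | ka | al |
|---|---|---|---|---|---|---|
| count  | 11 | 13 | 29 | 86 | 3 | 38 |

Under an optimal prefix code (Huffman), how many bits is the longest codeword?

Merge the two lowest-weight nodes at each step:
ka(3) + ga(11) → 14
th(13) + 14 → 27
27 + et(29) → 56
al(38) + 56 → 94
io(86) + 94 → 180
Maximum depth reached is 5.

5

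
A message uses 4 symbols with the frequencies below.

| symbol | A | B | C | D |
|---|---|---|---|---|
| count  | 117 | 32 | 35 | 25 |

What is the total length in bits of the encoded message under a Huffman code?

Merge the two smallest weights repeatedly:
combine D(25), B(32) → 57
combine C(35), 57 → 92
combine 92, A(117) → 209
Each symbol's bit-cost is frequency × depth; summing gives 358 bits (equivalently 57 + 92 + 209).

358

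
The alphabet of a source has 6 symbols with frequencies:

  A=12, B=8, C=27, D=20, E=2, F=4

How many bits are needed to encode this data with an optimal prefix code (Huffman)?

165

Build the Huffman tree bottom-up:
E(2) + F(4) → 6
6 + B(8) → 14
A(12) + 14 → 26
D(20) + 26 → 46
C(27) + 46 → 73
The encoded length is the sum of every internal node's weight: 6 + 14 + 26 + 46 + 73 = 165 bits.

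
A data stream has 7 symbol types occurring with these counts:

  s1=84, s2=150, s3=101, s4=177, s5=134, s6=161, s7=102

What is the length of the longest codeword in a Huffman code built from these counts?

3

Merge the two lowest-weight nodes at each step:
combine s1(84), s3(101) → 185
combine s7(102), s5(134) → 236
combine s2(150), s6(161) → 311
combine s4(177), 185 → 362
combine 236, 311 → 547
combine 362, 547 → 909
The first pair merged (s1, s3) ends up deepest, at depth 3.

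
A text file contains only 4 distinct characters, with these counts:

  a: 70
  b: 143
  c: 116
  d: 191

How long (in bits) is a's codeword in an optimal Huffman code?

3

Repeatedly merge the two smallest:
a(70) + c(116) → 186
b(143) + 186 → 329
d(191) + 329 → 520
a's leaf is at depth 3, giving a 3-bit codeword.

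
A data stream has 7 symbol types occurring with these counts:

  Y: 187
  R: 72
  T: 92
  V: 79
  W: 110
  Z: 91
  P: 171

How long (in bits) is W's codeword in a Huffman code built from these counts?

Build the tree from the bottom:
merge R(72) and V(79): 151
merge Z(91) and T(92): 183
merge W(110) and 151: 261
merge P(171) and 183: 354
merge Y(187) and 261: 448
merge 354 and 448: 802
W's leaf is at depth 3, giving a 3-bit codeword.

3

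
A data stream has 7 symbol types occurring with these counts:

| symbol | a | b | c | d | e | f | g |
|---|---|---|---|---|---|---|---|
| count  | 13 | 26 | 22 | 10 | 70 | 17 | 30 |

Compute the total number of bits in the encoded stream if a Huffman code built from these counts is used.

486

Greedily combine the two least-frequent nodes:
d(10) + a(13) → 23
f(17) + c(22) → 39
23 + b(26) → 49
g(30) + 39 → 69
49 + 69 → 118
e(70) + 118 → 188
Each symbol's bit-cost is frequency × depth; summing gives 486 bits (equivalently 23 + 39 + 49 + 69 + 118 + 188).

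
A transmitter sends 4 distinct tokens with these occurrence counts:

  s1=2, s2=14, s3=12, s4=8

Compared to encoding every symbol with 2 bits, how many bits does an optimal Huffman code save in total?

Fixed-length: 2 bits × 36 symbols = 72 bits.
Huffman merges:
s1(2) + s4(8) → 10
10 + s3(12) → 22
s2(14) + 22 → 36
Huffman total = 10 + 22 + 36 = 68 bits.
Saving = 72 − 68 = 4 bits.

4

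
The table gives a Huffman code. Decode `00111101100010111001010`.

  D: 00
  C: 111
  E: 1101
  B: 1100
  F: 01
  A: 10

DCABFFBAA

Read left to right; each codeword is recognised as soon as it completes (prefix code):
  00→D | 111→C | 10→A | 1100→B | 01→F | 01→F | 1100→B | 10→A | 10→A
Decoded message: DCABFFBAA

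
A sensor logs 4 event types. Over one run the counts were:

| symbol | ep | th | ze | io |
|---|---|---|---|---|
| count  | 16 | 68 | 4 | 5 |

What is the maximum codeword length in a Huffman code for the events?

3

Merge the two lowest-weight nodes at each step:
merge ze(4) and io(5): 9
merge 9 and ep(16): 25
merge 25 and th(68): 93
Maximum depth reached is 3.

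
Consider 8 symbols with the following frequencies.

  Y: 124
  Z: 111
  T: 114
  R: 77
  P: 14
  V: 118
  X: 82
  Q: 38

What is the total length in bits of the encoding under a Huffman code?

Greedily combine the two least-frequent nodes:
P(14) + Q(38) → 52
52 + R(77) → 129
X(82) + Z(111) → 193
T(114) + V(118) → 232
Y(124) + 129 → 253
193 + 232 → 425
253 + 425 → 678
The encoded length is the sum of every internal node's weight: 52 + 129 + 193 + 232 + 253 + 425 + 678 = 1962 bits.

1962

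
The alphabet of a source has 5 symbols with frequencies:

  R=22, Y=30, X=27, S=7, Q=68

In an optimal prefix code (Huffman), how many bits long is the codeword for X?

Huffman merges, smallest pair first:
combine S(7), R(22) → 29
combine X(27), 29 → 56
combine Y(30), 56 → 86
combine Q(68), 86 → 154
X sits 3 levels below the root, so its codeword is 3 bits.

3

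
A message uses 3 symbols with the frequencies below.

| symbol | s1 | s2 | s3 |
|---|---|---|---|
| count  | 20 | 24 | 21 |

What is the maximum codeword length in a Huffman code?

Merge the two lowest-weight nodes at each step:
merge s1(20) and s3(21): 41
merge s2(24) and 41: 65
Maximum depth reached is 2.

2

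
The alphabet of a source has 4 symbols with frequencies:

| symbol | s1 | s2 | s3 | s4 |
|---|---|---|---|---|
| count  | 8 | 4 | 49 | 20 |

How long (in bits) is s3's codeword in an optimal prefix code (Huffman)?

1

Build the tree from the bottom:
s2(4) + s1(8) → 12
12 + s4(20) → 32
32 + s3(49) → 81
s3 sits one level below the root: a 1-bit codeword.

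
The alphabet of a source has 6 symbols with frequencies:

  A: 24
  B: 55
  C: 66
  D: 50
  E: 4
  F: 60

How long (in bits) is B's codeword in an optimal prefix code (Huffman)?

2

Repeatedly merge the two smallest:
E(4) + A(24) → 28
28 + D(50) → 78
B(55) + F(60) → 115
C(66) + 78 → 144
115 + 144 → 259
The subtree containing B is merged 2 times, so code length = 2.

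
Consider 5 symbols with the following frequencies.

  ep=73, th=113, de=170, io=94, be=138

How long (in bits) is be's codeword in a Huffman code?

Build the tree from the bottom:
merge ep(73) and io(94): 167
merge th(113) and be(138): 251
merge 167 and de(170): 337
merge 251 and 337: 588
The subtree containing be is merged 2 times, so code length = 2.

2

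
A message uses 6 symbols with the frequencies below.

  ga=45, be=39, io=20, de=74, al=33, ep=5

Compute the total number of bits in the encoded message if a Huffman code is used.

Merge the two smallest weights repeatedly:
merge ep(5) and io(20): 25
merge 25 and al(33): 58
merge be(39) and ga(45): 84
merge 58 and de(74): 132
merge 84 and 132: 216
Each symbol's bit-cost is frequency × depth; summing gives 515 bits (equivalently 25 + 58 + 84 + 132 + 216).

515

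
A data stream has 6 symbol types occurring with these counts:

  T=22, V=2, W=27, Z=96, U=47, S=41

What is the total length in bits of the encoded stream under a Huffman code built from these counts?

537

Build the Huffman tree bottom-up:
V(2) + T(22) → 24
24 + W(27) → 51
S(41) + U(47) → 88
51 + 88 → 139
Z(96) + 139 → 235
Each symbol's bit-cost is frequency × depth; summing gives 537 bits (equivalently 24 + 51 + 88 + 139 + 235).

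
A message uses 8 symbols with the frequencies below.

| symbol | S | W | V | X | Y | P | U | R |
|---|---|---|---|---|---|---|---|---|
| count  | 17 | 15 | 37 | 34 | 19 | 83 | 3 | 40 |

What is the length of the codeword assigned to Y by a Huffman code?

Build the tree from the bottom:
combine U(3), W(15) → 18
combine S(17), 18 → 35
combine Y(19), X(34) → 53
combine 35, V(37) → 72
combine R(40), 53 → 93
combine 72, P(83) → 155
combine 93, 155 → 248
Y sits 3 levels below the root, so its codeword is 3 bits.

3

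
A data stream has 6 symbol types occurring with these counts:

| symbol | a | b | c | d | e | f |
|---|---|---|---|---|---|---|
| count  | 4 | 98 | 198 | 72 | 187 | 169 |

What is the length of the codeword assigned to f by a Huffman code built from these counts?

Build the tree from the bottom:
combine a(4), d(72) → 76
combine 76, b(98) → 174
combine f(169), 174 → 343
combine e(187), c(198) → 385
combine 343, 385 → 728
The subtree containing f is merged 2 times, so code length = 2.

2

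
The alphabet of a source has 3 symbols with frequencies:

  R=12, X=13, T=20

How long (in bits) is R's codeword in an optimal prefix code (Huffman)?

2

Repeatedly merge the two smallest:
R(12) + X(13) → 25
T(20) + 25 → 45
R's leaf is at depth 2, giving a 2-bit codeword.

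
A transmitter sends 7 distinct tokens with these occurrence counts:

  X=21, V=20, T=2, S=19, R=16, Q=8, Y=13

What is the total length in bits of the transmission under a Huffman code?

Merge the two smallest weights repeatedly:
T(2) + Q(8) → 10
10 + Y(13) → 23
R(16) + S(19) → 35
V(20) + X(21) → 41
23 + 35 → 58
41 + 58 → 99
Total encoded bits = sum of merged weights = 10 + 23 + 35 + 41 + 58 + 99 = 266.

266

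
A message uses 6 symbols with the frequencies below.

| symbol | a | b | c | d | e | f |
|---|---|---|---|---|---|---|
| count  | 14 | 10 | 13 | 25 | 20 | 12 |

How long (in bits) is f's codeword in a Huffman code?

3

Build the tree from the bottom:
merge b(10) and f(12): 22
merge c(13) and a(14): 27
merge e(20) and 22: 42
merge d(25) and 27: 52
merge 42 and 52: 94
f sits 3 levels below the root, so its codeword is 3 bits.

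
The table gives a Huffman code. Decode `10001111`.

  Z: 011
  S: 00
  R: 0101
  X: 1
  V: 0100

Read left to right; each codeword is recognised as soon as it completes (prefix code):
  1→X | 00→S | 011→Z | 1→X | 1→X
Decoded message: XSZXX

XSZXX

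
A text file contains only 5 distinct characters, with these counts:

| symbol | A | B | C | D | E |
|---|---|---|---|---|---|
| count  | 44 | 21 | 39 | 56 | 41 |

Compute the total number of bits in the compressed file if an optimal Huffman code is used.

462

Merge the two smallest weights repeatedly:
merge B(21) and C(39): 60
merge E(41) and A(44): 85
merge D(56) and 60: 116
merge 85 and 116: 201
The encoded length is the sum of every internal node's weight: 60 + 85 + 116 + 201 = 462 bits.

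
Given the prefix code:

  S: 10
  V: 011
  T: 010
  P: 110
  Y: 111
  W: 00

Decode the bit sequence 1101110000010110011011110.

PYWWTPVVP

Read left to right; each codeword is recognised as soon as it completes (prefix code):
  110→P | 111→Y | 00→W | 00→W | 010→T | 110→P | 011→V | 011→V | 110→P
Decoded message: PYWWTPVVP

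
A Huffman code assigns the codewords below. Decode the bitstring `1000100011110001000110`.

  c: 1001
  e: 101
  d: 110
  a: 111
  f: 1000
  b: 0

ffaffd

Read left to right; each codeword is recognised as soon as it completes (prefix code):
  1000→f | 1000→f | 111→a | 1000→f | 1000→f | 110→d
Decoded message: ffaffd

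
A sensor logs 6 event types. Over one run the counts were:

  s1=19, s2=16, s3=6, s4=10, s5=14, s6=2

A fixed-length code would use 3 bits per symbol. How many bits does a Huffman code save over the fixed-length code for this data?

41

Fixed-length: 3 bits × 67 symbols = 201 bits.
Huffman merges:
merge s6(2) and s3(6): 8
merge 8 and s4(10): 18
merge s5(14) and s2(16): 30
merge 18 and s1(19): 37
merge 30 and 37: 67
Huffman total = 8 + 18 + 30 + 37 + 67 = 160 bits.
Saving = 201 − 160 = 41 bits.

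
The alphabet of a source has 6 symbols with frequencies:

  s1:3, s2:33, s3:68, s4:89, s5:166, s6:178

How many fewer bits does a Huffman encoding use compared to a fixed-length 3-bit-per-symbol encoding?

397

Fixed-length: 3 bits × 537 symbols = 1611 bits.
Huffman merges:
merge s1(3) and s2(33): 36
merge 36 and s3(68): 104
merge s4(89) and 104: 193
merge s5(166) and s6(178): 344
merge 193 and 344: 537
Huffman total = 36 + 104 + 193 + 344 + 537 = 1214 bits.
Saving = 1611 − 1214 = 397 bits.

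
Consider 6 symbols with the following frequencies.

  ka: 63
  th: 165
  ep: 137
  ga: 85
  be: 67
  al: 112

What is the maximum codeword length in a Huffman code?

Merge the two lowest-weight nodes at each step:
ka(63) + be(67) → 130
ga(85) + al(112) → 197
130 + ep(137) → 267
th(165) + 197 → 362
267 + 362 → 629
Maximum depth reached is 3.

3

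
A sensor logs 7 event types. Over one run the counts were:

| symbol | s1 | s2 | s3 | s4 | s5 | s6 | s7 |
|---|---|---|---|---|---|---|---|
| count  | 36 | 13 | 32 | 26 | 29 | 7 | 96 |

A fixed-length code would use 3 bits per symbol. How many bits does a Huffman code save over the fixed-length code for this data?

126

Fixed-length: 3 bits × 239 symbols = 717 bits.
Huffman merges:
combine s6(7), s2(13) → 20
combine 20, s4(26) → 46
combine s5(29), s3(32) → 61
combine s1(36), 46 → 82
combine 61, 82 → 143
combine s7(96), 143 → 239
Huffman total = 20 + 46 + 61 + 82 + 143 + 239 = 591 bits.
Saving = 717 − 591 = 126 bits.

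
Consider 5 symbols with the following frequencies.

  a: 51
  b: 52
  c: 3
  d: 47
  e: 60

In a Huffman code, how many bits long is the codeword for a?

2

Build the tree from the bottom:
merge c(3) and d(47): 50
merge 50 and a(51): 101
merge b(52) and e(60): 112
merge 101 and 112: 213
a's leaf is at depth 2, giving a 2-bit codeword.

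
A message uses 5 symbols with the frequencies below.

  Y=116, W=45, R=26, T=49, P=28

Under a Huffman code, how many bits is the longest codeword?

3

Merge the two lowest-weight nodes at each step:
merge R(26) and P(28): 54
merge W(45) and T(49): 94
merge 54 and 94: 148
merge Y(116) and 148: 264
The rarest symbols sit at the bottom; the longest codeword is 3 bits.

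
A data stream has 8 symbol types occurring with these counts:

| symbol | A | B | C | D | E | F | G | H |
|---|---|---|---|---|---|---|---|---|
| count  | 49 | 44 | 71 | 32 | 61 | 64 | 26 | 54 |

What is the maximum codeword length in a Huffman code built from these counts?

4

Merge the two lowest-weight nodes at each step:
G(26) + D(32) → 58
B(44) + A(49) → 93
H(54) + 58 → 112
E(61) + F(64) → 125
C(71) + 93 → 164
112 + 125 → 237
164 + 237 → 401
Maximum depth reached is 4.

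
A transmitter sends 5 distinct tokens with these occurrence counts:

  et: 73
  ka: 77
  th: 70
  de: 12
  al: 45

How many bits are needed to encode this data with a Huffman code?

Greedily combine the two least-frequent nodes:
merge de(12) and al(45): 57
merge 57 and th(70): 127
merge et(73) and ka(77): 150
merge 127 and 150: 277
The encoded length is the sum of every internal node's weight: 57 + 127 + 150 + 277 = 611 bits.

611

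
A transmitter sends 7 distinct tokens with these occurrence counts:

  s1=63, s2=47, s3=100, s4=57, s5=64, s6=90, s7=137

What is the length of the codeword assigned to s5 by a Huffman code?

3

Build the tree from the bottom:
combine s2(47), s4(57) → 104
combine s1(63), s5(64) → 127
combine s6(90), s3(100) → 190
combine 104, 127 → 231
combine s7(137), 190 → 327
combine 231, 327 → 558
s5 sits 3 levels below the root, so its codeword is 3 bits.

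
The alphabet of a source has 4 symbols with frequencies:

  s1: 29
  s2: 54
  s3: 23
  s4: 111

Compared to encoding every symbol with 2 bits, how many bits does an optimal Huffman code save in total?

Fixed-length: 2 bits × 217 symbols = 434 bits.
Huffman merges:
combine s3(23), s1(29) → 52
combine 52, s2(54) → 106
combine 106, s4(111) → 217
Huffman total = 52 + 106 + 217 = 375 bits.
Saving = 434 − 375 = 59 bits.

59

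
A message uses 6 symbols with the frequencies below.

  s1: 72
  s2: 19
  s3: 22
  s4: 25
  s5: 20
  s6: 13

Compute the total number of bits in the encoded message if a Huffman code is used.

Merge the two smallest weights repeatedly:
merge s6(13) and s2(19): 32
merge s5(20) and s3(22): 42
merge s4(25) and 32: 57
merge 42 and 57: 99
merge s1(72) and 99: 171
Total encoded bits = sum of merged weights = 32 + 42 + 57 + 99 + 171 = 401.

401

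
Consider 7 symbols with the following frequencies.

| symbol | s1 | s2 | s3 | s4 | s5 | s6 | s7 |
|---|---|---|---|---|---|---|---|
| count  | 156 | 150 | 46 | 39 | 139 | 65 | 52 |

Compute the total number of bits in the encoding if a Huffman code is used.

1698

Greedily combine the two least-frequent nodes:
combine s4(39), s3(46) → 85
combine s7(52), s6(65) → 117
combine 85, 117 → 202
combine s5(139), s2(150) → 289
combine s1(156), 202 → 358
combine 289, 358 → 647
Total encoded bits = sum of merged weights = 85 + 117 + 202 + 289 + 358 + 647 = 1698.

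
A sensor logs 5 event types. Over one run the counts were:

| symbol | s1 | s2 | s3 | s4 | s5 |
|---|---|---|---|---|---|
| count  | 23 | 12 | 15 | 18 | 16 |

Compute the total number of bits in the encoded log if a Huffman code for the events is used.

Merge the two smallest weights repeatedly:
combine s2(12), s3(15) → 27
combine s5(16), s4(18) → 34
combine s1(23), 27 → 50
combine 34, 50 → 84
Total encoded bits = sum of merged weights = 27 + 34 + 50 + 84 = 195.

195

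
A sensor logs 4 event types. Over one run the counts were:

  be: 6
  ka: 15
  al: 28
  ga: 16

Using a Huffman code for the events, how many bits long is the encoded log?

123

Merge the two smallest weights repeatedly:
be(6) + ka(15) → 21
ga(16) + 21 → 37
al(28) + 37 → 65
Each symbol's bit-cost is frequency × depth; summing gives 123 bits (equivalently 21 + 37 + 65).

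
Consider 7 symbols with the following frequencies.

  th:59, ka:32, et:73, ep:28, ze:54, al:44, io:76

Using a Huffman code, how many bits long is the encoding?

Merge the two smallest weights repeatedly:
ep(28) + ka(32) → 60
al(44) + ze(54) → 98
th(59) + 60 → 119
et(73) + io(76) → 149
98 + 119 → 217
149 + 217 → 366
Each symbol's bit-cost is frequency × depth; summing gives 1009 bits (equivalently 60 + 98 + 119 + 149 + 217 + 366).

1009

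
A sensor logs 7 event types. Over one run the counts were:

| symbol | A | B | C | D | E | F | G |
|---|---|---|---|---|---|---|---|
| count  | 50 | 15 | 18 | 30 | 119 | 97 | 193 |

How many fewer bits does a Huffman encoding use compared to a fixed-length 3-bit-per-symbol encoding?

313

Fixed-length: 3 bits × 522 symbols = 1566 bits.
Huffman merges:
B(15) + C(18) → 33
D(30) + 33 → 63
A(50) + 63 → 113
F(97) + 113 → 210
E(119) + G(193) → 312
210 + 312 → 522
Huffman total = 33 + 63 + 113 + 210 + 312 + 522 = 1253 bits.
Saving = 1566 − 1253 = 313 bits.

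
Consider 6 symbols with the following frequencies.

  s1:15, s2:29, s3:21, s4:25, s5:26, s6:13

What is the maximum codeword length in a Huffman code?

Merge the two lowest-weight nodes at each step:
combine s6(13), s1(15) → 28
combine s3(21), s4(25) → 46
combine s5(26), 28 → 54
combine s2(29), 46 → 75
combine 54, 75 → 129
The rarest symbols sit at the bottom; the longest codeword is 3 bits.

3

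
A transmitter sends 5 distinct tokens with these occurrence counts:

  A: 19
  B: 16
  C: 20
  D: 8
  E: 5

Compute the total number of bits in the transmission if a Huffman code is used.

Merge the two smallest weights repeatedly:
merge E(5) and D(8): 13
merge 13 and B(16): 29
merge A(19) and C(20): 39
merge 29 and 39: 68
The encoded length is the sum of every internal node's weight: 13 + 29 + 39 + 68 = 149 bits.

149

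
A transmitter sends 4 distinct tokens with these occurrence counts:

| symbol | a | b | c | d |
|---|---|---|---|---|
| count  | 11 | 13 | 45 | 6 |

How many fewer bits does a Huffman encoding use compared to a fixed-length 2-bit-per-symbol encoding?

28

Fixed-length: 2 bits × 75 symbols = 150 bits.
Huffman merges:
merge d(6) and a(11): 17
merge b(13) and 17: 30
merge 30 and c(45): 75
Huffman total = 17 + 30 + 75 = 122 bits.
Saving = 150 − 122 = 28 bits.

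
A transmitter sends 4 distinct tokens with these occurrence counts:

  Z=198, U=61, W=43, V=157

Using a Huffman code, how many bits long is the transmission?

824

Greedily combine the two least-frequent nodes:
merge W(43) and U(61): 104
merge 104 and V(157): 261
merge Z(198) and 261: 459
The encoded length is the sum of every internal node's weight: 104 + 261 + 459 = 824 bits.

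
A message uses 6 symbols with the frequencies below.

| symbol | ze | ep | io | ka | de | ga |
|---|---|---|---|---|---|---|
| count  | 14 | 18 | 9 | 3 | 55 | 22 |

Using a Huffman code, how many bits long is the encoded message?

Greedily combine the two least-frequent nodes:
combine ka(3), io(9) → 12
combine 12, ze(14) → 26
combine ep(18), ga(22) → 40
combine 26, 40 → 66
combine de(55), 66 → 121
Total encoded bits = sum of merged weights = 12 + 26 + 40 + 66 + 121 = 265.

265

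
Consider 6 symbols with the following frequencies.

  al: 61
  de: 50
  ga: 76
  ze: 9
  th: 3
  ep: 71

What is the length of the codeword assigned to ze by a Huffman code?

Repeatedly merge the two smallest:
th(3) + ze(9) → 12
12 + de(50) → 62
al(61) + 62 → 123
ep(71) + ga(76) → 147
123 + 147 → 270
The subtree containing ze is merged 4 times, so code length = 4.

4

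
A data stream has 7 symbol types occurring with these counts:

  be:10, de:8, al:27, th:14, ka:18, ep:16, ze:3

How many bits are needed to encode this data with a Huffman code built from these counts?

254

Merge the two smallest weights repeatedly:
merge ze(3) and de(8): 11
merge be(10) and 11: 21
merge th(14) and ep(16): 30
merge ka(18) and 21: 39
merge al(27) and 30: 57
merge 39 and 57: 96
Total encoded bits = sum of merged weights = 11 + 21 + 30 + 39 + 57 + 96 = 254.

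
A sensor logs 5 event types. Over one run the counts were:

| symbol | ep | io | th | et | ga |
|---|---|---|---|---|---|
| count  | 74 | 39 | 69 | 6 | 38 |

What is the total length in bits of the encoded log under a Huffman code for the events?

496

Build the Huffman tree bottom-up:
combine et(6), ga(38) → 44
combine io(39), 44 → 83
combine th(69), ep(74) → 143
combine 83, 143 → 226
Each symbol's bit-cost is frequency × depth; summing gives 496 bits (equivalently 44 + 83 + 143 + 226).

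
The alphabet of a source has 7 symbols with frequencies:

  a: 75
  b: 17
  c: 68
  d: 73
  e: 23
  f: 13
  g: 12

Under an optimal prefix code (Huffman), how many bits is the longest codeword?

Merge the two lowest-weight nodes at each step:
combine g(12), f(13) → 25
combine b(17), e(23) → 40
combine 25, 40 → 65
combine 65, c(68) → 133
combine d(73), a(75) → 148
combine 133, 148 → 281
The rarest symbols sit at the bottom; the longest codeword is 4 bits.

4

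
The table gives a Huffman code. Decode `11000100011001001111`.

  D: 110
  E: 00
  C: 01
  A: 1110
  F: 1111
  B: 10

DEBEDCEF

Read left to right; each codeword is recognised as soon as it completes (prefix code):
  110→D | 00→E | 10→B | 00→E | 110→D | 01→C | 00→E | 1111→F
Decoded message: DEBEDCEF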